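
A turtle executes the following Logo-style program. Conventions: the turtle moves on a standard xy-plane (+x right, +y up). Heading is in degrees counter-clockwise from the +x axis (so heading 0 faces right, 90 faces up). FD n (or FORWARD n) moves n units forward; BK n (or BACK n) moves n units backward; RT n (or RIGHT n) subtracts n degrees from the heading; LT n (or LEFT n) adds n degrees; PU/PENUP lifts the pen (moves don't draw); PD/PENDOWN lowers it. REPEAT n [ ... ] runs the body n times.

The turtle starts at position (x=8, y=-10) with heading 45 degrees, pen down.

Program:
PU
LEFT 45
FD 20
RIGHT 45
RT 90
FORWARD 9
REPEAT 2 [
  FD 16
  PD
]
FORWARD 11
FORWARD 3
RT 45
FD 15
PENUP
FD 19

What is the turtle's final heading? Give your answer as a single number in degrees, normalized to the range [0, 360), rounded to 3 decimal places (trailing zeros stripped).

Executing turtle program step by step:
Start: pos=(8,-10), heading=45, pen down
PU: pen up
LT 45: heading 45 -> 90
FD 20: (8,-10) -> (8,10) [heading=90, move]
RT 45: heading 90 -> 45
RT 90: heading 45 -> 315
FD 9: (8,10) -> (14.364,3.636) [heading=315, move]
REPEAT 2 [
  -- iteration 1/2 --
  FD 16: (14.364,3.636) -> (25.678,-7.678) [heading=315, move]
  PD: pen down
  -- iteration 2/2 --
  FD 16: (25.678,-7.678) -> (36.991,-18.991) [heading=315, draw]
  PD: pen down
]
FD 11: (36.991,-18.991) -> (44.77,-26.77) [heading=315, draw]
FD 3: (44.77,-26.77) -> (46.891,-28.891) [heading=315, draw]
RT 45: heading 315 -> 270
FD 15: (46.891,-28.891) -> (46.891,-43.891) [heading=270, draw]
PU: pen up
FD 19: (46.891,-43.891) -> (46.891,-62.891) [heading=270, move]
Final: pos=(46.891,-62.891), heading=270, 4 segment(s) drawn

Answer: 270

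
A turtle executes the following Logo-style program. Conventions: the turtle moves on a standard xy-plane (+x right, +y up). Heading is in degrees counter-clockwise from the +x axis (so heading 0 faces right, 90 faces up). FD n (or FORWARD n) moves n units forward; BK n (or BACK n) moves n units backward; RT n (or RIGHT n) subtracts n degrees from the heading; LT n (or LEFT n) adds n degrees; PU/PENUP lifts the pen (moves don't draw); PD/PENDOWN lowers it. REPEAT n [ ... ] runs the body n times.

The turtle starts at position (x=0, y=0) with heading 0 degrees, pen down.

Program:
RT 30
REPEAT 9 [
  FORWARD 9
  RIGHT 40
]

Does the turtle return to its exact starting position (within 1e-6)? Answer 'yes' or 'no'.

Executing turtle program step by step:
Start: pos=(0,0), heading=0, pen down
RT 30: heading 0 -> 330
REPEAT 9 [
  -- iteration 1/9 --
  FD 9: (0,0) -> (7.794,-4.5) [heading=330, draw]
  RT 40: heading 330 -> 290
  -- iteration 2/9 --
  FD 9: (7.794,-4.5) -> (10.872,-12.957) [heading=290, draw]
  RT 40: heading 290 -> 250
  -- iteration 3/9 --
  FD 9: (10.872,-12.957) -> (7.794,-21.414) [heading=250, draw]
  RT 40: heading 250 -> 210
  -- iteration 4/9 --
  FD 9: (7.794,-21.414) -> (0,-25.914) [heading=210, draw]
  RT 40: heading 210 -> 170
  -- iteration 5/9 --
  FD 9: (0,-25.914) -> (-8.863,-24.352) [heading=170, draw]
  RT 40: heading 170 -> 130
  -- iteration 6/9 --
  FD 9: (-8.863,-24.352) -> (-14.648,-17.457) [heading=130, draw]
  RT 40: heading 130 -> 90
  -- iteration 7/9 --
  FD 9: (-14.648,-17.457) -> (-14.648,-8.457) [heading=90, draw]
  RT 40: heading 90 -> 50
  -- iteration 8/9 --
  FD 9: (-14.648,-8.457) -> (-8.863,-1.563) [heading=50, draw]
  RT 40: heading 50 -> 10
  -- iteration 9/9 --
  FD 9: (-8.863,-1.563) -> (0,0) [heading=10, draw]
  RT 40: heading 10 -> 330
]
Final: pos=(0,0), heading=330, 9 segment(s) drawn

Start position: (0, 0)
Final position: (0, 0)
Distance = 0; < 1e-6 -> CLOSED

Answer: yes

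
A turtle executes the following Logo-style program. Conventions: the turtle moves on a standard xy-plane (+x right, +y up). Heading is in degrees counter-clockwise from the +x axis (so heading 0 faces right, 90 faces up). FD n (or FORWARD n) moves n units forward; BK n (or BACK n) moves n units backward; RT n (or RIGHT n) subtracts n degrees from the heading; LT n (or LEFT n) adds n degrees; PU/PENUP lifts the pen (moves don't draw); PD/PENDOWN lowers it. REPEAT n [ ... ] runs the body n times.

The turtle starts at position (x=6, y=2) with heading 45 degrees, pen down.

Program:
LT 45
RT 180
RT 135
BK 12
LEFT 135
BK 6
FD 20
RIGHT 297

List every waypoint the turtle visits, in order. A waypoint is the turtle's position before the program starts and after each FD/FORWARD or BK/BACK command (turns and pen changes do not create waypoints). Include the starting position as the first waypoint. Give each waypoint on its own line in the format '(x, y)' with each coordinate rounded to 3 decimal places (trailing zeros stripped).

Executing turtle program step by step:
Start: pos=(6,2), heading=45, pen down
LT 45: heading 45 -> 90
RT 180: heading 90 -> 270
RT 135: heading 270 -> 135
BK 12: (6,2) -> (14.485,-6.485) [heading=135, draw]
LT 135: heading 135 -> 270
BK 6: (14.485,-6.485) -> (14.485,-0.485) [heading=270, draw]
FD 20: (14.485,-0.485) -> (14.485,-20.485) [heading=270, draw]
RT 297: heading 270 -> 333
Final: pos=(14.485,-20.485), heading=333, 3 segment(s) drawn
Waypoints (4 total):
(6, 2)
(14.485, -6.485)
(14.485, -0.485)
(14.485, -20.485)

Answer: (6, 2)
(14.485, -6.485)
(14.485, -0.485)
(14.485, -20.485)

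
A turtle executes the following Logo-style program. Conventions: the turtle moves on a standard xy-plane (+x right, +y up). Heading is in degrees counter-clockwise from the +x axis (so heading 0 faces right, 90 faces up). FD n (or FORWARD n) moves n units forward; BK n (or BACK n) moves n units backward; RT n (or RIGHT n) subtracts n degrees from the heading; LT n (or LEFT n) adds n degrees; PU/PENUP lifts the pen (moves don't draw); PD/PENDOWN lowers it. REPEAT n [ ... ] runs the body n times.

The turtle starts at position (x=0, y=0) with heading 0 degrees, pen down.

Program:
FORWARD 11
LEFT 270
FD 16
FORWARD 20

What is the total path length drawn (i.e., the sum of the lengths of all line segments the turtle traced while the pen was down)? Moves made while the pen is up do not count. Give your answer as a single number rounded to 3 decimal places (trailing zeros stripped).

Answer: 47

Derivation:
Executing turtle program step by step:
Start: pos=(0,0), heading=0, pen down
FD 11: (0,0) -> (11,0) [heading=0, draw]
LT 270: heading 0 -> 270
FD 16: (11,0) -> (11,-16) [heading=270, draw]
FD 20: (11,-16) -> (11,-36) [heading=270, draw]
Final: pos=(11,-36), heading=270, 3 segment(s) drawn

Segment lengths:
  seg 1: (0,0) -> (11,0), length = 11
  seg 2: (11,0) -> (11,-16), length = 16
  seg 3: (11,-16) -> (11,-36), length = 20
Total = 47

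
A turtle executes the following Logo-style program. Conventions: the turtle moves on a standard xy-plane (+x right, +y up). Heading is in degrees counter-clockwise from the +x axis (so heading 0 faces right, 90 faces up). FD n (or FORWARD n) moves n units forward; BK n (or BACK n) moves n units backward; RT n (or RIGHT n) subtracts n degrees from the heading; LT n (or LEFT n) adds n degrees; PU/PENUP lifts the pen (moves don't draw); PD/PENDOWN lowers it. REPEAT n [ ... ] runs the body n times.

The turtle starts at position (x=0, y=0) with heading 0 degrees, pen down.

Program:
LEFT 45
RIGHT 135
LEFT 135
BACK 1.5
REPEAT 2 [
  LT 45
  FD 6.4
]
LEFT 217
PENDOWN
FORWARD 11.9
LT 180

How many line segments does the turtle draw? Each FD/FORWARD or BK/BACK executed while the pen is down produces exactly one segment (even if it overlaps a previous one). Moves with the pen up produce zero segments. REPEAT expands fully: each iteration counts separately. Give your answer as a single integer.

Executing turtle program step by step:
Start: pos=(0,0), heading=0, pen down
LT 45: heading 0 -> 45
RT 135: heading 45 -> 270
LT 135: heading 270 -> 45
BK 1.5: (0,0) -> (-1.061,-1.061) [heading=45, draw]
REPEAT 2 [
  -- iteration 1/2 --
  LT 45: heading 45 -> 90
  FD 6.4: (-1.061,-1.061) -> (-1.061,5.339) [heading=90, draw]
  -- iteration 2/2 --
  LT 45: heading 90 -> 135
  FD 6.4: (-1.061,5.339) -> (-5.586,9.865) [heading=135, draw]
]
LT 217: heading 135 -> 352
PD: pen down
FD 11.9: (-5.586,9.865) -> (6.198,8.209) [heading=352, draw]
LT 180: heading 352 -> 172
Final: pos=(6.198,8.209), heading=172, 4 segment(s) drawn
Segments drawn: 4

Answer: 4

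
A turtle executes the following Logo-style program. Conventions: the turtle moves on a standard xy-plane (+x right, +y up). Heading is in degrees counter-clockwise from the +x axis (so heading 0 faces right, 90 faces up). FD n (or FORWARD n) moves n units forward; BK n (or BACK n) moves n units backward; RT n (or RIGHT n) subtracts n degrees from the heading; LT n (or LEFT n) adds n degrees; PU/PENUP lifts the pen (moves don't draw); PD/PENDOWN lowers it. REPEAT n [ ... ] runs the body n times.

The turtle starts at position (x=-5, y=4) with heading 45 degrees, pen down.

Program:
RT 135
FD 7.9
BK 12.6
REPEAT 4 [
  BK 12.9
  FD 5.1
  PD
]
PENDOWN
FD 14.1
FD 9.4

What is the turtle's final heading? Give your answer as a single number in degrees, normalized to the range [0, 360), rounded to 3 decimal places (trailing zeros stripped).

Executing turtle program step by step:
Start: pos=(-5,4), heading=45, pen down
RT 135: heading 45 -> 270
FD 7.9: (-5,4) -> (-5,-3.9) [heading=270, draw]
BK 12.6: (-5,-3.9) -> (-5,8.7) [heading=270, draw]
REPEAT 4 [
  -- iteration 1/4 --
  BK 12.9: (-5,8.7) -> (-5,21.6) [heading=270, draw]
  FD 5.1: (-5,21.6) -> (-5,16.5) [heading=270, draw]
  PD: pen down
  -- iteration 2/4 --
  BK 12.9: (-5,16.5) -> (-5,29.4) [heading=270, draw]
  FD 5.1: (-5,29.4) -> (-5,24.3) [heading=270, draw]
  PD: pen down
  -- iteration 3/4 --
  BK 12.9: (-5,24.3) -> (-5,37.2) [heading=270, draw]
  FD 5.1: (-5,37.2) -> (-5,32.1) [heading=270, draw]
  PD: pen down
  -- iteration 4/4 --
  BK 12.9: (-5,32.1) -> (-5,45) [heading=270, draw]
  FD 5.1: (-5,45) -> (-5,39.9) [heading=270, draw]
  PD: pen down
]
PD: pen down
FD 14.1: (-5,39.9) -> (-5,25.8) [heading=270, draw]
FD 9.4: (-5,25.8) -> (-5,16.4) [heading=270, draw]
Final: pos=(-5,16.4), heading=270, 12 segment(s) drawn

Answer: 270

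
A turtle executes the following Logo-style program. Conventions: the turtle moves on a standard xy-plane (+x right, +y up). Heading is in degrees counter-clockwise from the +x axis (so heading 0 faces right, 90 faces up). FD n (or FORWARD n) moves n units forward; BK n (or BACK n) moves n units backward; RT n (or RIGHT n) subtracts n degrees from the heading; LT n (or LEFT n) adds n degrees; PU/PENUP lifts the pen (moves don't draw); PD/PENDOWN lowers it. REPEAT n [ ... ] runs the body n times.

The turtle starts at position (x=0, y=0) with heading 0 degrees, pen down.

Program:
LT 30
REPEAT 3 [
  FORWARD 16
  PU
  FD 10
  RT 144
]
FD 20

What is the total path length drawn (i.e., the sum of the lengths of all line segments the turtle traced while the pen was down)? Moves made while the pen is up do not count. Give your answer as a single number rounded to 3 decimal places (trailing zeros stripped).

Executing turtle program step by step:
Start: pos=(0,0), heading=0, pen down
LT 30: heading 0 -> 30
REPEAT 3 [
  -- iteration 1/3 --
  FD 16: (0,0) -> (13.856,8) [heading=30, draw]
  PU: pen up
  FD 10: (13.856,8) -> (22.517,13) [heading=30, move]
  RT 144: heading 30 -> 246
  -- iteration 2/3 --
  FD 16: (22.517,13) -> (16.009,-1.617) [heading=246, move]
  PU: pen up
  FD 10: (16.009,-1.617) -> (11.942,-10.752) [heading=246, move]
  RT 144: heading 246 -> 102
  -- iteration 3/3 --
  FD 16: (11.942,-10.752) -> (8.615,4.898) [heading=102, move]
  PU: pen up
  FD 10: (8.615,4.898) -> (6.536,14.68) [heading=102, move]
  RT 144: heading 102 -> 318
]
FD 20: (6.536,14.68) -> (21.399,1.297) [heading=318, move]
Final: pos=(21.399,1.297), heading=318, 1 segment(s) drawn

Segment lengths:
  seg 1: (0,0) -> (13.856,8), length = 16
Total = 16

Answer: 16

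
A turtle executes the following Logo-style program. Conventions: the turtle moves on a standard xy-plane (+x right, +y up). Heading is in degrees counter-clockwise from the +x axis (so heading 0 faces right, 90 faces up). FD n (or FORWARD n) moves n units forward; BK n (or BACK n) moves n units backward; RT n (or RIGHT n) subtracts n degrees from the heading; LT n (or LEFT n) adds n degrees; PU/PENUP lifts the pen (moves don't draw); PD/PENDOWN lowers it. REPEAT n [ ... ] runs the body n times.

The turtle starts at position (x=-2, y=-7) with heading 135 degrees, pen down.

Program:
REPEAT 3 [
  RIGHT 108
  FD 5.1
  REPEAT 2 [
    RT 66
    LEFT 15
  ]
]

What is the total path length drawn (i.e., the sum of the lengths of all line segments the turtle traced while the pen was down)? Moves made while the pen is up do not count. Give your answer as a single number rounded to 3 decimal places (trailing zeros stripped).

Executing turtle program step by step:
Start: pos=(-2,-7), heading=135, pen down
REPEAT 3 [
  -- iteration 1/3 --
  RT 108: heading 135 -> 27
  FD 5.1: (-2,-7) -> (2.544,-4.685) [heading=27, draw]
  REPEAT 2 [
    -- iteration 1/2 --
    RT 66: heading 27 -> 321
    LT 15: heading 321 -> 336
    -- iteration 2/2 --
    RT 66: heading 336 -> 270
    LT 15: heading 270 -> 285
  ]
  -- iteration 2/3 --
  RT 108: heading 285 -> 177
  FD 5.1: (2.544,-4.685) -> (-2.549,-4.418) [heading=177, draw]
  REPEAT 2 [
    -- iteration 1/2 --
    RT 66: heading 177 -> 111
    LT 15: heading 111 -> 126
    -- iteration 2/2 --
    RT 66: heading 126 -> 60
    LT 15: heading 60 -> 75
  ]
  -- iteration 3/3 --
  RT 108: heading 75 -> 327
  FD 5.1: (-2.549,-4.418) -> (1.728,-7.195) [heading=327, draw]
  REPEAT 2 [
    -- iteration 1/2 --
    RT 66: heading 327 -> 261
    LT 15: heading 261 -> 276
    -- iteration 2/2 --
    RT 66: heading 276 -> 210
    LT 15: heading 210 -> 225
  ]
]
Final: pos=(1.728,-7.195), heading=225, 3 segment(s) drawn

Segment lengths:
  seg 1: (-2,-7) -> (2.544,-4.685), length = 5.1
  seg 2: (2.544,-4.685) -> (-2.549,-4.418), length = 5.1
  seg 3: (-2.549,-4.418) -> (1.728,-7.195), length = 5.1
Total = 15.3

Answer: 15.3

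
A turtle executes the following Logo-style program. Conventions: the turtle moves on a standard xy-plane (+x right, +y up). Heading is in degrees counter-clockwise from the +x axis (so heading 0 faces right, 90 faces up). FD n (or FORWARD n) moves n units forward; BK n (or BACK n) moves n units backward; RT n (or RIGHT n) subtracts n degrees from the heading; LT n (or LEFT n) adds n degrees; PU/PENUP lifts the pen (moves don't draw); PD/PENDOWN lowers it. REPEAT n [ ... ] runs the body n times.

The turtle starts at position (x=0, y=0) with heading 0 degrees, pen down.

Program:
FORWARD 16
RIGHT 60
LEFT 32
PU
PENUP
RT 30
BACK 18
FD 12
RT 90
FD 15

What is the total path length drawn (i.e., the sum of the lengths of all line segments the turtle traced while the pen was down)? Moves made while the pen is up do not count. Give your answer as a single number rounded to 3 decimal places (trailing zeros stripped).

Answer: 16

Derivation:
Executing turtle program step by step:
Start: pos=(0,0), heading=0, pen down
FD 16: (0,0) -> (16,0) [heading=0, draw]
RT 60: heading 0 -> 300
LT 32: heading 300 -> 332
PU: pen up
PU: pen up
RT 30: heading 332 -> 302
BK 18: (16,0) -> (6.461,15.265) [heading=302, move]
FD 12: (6.461,15.265) -> (12.82,5.088) [heading=302, move]
RT 90: heading 302 -> 212
FD 15: (12.82,5.088) -> (0.1,-2.861) [heading=212, move]
Final: pos=(0.1,-2.861), heading=212, 1 segment(s) drawn

Segment lengths:
  seg 1: (0,0) -> (16,0), length = 16
Total = 16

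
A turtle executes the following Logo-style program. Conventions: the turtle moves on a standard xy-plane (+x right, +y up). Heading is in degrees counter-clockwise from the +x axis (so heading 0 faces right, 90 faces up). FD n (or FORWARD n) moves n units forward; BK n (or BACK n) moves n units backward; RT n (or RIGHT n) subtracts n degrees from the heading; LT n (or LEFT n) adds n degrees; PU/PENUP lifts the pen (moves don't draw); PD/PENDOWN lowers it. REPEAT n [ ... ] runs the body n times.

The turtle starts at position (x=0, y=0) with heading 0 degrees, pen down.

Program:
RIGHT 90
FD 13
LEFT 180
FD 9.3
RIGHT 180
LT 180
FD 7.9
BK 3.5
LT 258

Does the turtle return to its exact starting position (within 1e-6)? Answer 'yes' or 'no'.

Answer: no

Derivation:
Executing turtle program step by step:
Start: pos=(0,0), heading=0, pen down
RT 90: heading 0 -> 270
FD 13: (0,0) -> (0,-13) [heading=270, draw]
LT 180: heading 270 -> 90
FD 9.3: (0,-13) -> (0,-3.7) [heading=90, draw]
RT 180: heading 90 -> 270
LT 180: heading 270 -> 90
FD 7.9: (0,-3.7) -> (0,4.2) [heading=90, draw]
BK 3.5: (0,4.2) -> (0,0.7) [heading=90, draw]
LT 258: heading 90 -> 348
Final: pos=(0,0.7), heading=348, 4 segment(s) drawn

Start position: (0, 0)
Final position: (0, 0.7)
Distance = 0.7; >= 1e-6 -> NOT closed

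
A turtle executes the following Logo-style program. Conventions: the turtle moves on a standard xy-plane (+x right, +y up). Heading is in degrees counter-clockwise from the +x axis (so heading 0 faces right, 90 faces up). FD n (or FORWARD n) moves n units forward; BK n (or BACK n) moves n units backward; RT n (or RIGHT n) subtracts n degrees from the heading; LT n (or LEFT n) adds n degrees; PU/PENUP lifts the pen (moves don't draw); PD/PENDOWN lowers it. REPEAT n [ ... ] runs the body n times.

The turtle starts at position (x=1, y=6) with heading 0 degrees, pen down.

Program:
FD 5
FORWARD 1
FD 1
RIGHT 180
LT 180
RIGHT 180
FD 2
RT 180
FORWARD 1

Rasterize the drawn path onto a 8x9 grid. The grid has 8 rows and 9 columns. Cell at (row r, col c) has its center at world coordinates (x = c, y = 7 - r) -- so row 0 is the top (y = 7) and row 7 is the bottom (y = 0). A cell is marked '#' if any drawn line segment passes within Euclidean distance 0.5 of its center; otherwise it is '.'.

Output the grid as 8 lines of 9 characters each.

Answer: .........
.########
.........
.........
.........
.........
.........
.........

Derivation:
Segment 0: (1,6) -> (6,6)
Segment 1: (6,6) -> (7,6)
Segment 2: (7,6) -> (8,6)
Segment 3: (8,6) -> (6,6)
Segment 4: (6,6) -> (7,6)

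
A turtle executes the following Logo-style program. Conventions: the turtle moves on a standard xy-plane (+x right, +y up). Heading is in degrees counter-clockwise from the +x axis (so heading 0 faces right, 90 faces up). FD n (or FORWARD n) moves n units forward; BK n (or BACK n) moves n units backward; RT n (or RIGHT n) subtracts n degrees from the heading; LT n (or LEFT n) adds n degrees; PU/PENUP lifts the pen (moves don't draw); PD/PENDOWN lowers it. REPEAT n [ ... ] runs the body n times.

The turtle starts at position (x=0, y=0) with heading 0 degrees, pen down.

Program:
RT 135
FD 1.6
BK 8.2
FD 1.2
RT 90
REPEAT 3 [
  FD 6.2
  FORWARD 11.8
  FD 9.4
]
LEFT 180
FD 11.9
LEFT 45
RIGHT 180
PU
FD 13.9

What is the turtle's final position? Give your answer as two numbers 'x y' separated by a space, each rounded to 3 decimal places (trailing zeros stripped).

Executing turtle program step by step:
Start: pos=(0,0), heading=0, pen down
RT 135: heading 0 -> 225
FD 1.6: (0,0) -> (-1.131,-1.131) [heading=225, draw]
BK 8.2: (-1.131,-1.131) -> (4.667,4.667) [heading=225, draw]
FD 1.2: (4.667,4.667) -> (3.818,3.818) [heading=225, draw]
RT 90: heading 225 -> 135
REPEAT 3 [
  -- iteration 1/3 --
  FD 6.2: (3.818,3.818) -> (-0.566,8.202) [heading=135, draw]
  FD 11.8: (-0.566,8.202) -> (-8.91,16.546) [heading=135, draw]
  FD 9.4: (-8.91,16.546) -> (-15.556,23.193) [heading=135, draw]
  -- iteration 2/3 --
  FD 6.2: (-15.556,23.193) -> (-19.94,27.577) [heading=135, draw]
  FD 11.8: (-19.94,27.577) -> (-28.284,35.921) [heading=135, draw]
  FD 9.4: (-28.284,35.921) -> (-34.931,42.568) [heading=135, draw]
  -- iteration 3/3 --
  FD 6.2: (-34.931,42.568) -> (-39.315,46.952) [heading=135, draw]
  FD 11.8: (-39.315,46.952) -> (-47.659,55.296) [heading=135, draw]
  FD 9.4: (-47.659,55.296) -> (-54.306,61.943) [heading=135, draw]
]
LT 180: heading 135 -> 315
FD 11.9: (-54.306,61.943) -> (-45.891,53.528) [heading=315, draw]
LT 45: heading 315 -> 0
RT 180: heading 0 -> 180
PU: pen up
FD 13.9: (-45.891,53.528) -> (-59.791,53.528) [heading=180, move]
Final: pos=(-59.791,53.528), heading=180, 13 segment(s) drawn

Answer: -59.791 53.528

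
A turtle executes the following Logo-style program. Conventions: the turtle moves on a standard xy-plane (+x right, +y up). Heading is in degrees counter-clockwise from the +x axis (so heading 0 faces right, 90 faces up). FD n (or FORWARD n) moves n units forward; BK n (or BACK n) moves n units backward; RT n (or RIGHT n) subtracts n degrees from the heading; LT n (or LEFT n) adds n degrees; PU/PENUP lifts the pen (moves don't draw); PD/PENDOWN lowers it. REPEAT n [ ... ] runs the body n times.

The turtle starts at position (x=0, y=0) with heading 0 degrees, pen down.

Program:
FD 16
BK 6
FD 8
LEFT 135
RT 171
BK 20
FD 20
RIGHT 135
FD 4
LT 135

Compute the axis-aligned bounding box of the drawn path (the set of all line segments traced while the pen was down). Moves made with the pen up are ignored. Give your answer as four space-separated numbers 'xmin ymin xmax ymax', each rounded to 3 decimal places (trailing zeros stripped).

Executing turtle program step by step:
Start: pos=(0,0), heading=0, pen down
FD 16: (0,0) -> (16,0) [heading=0, draw]
BK 6: (16,0) -> (10,0) [heading=0, draw]
FD 8: (10,0) -> (18,0) [heading=0, draw]
LT 135: heading 0 -> 135
RT 171: heading 135 -> 324
BK 20: (18,0) -> (1.82,11.756) [heading=324, draw]
FD 20: (1.82,11.756) -> (18,0) [heading=324, draw]
RT 135: heading 324 -> 189
FD 4: (18,0) -> (14.049,-0.626) [heading=189, draw]
LT 135: heading 189 -> 324
Final: pos=(14.049,-0.626), heading=324, 6 segment(s) drawn

Segment endpoints: x in {0, 1.82, 10, 14.049, 16, 18}, y in {-0.626, 0, 11.756}
xmin=0, ymin=-0.626, xmax=18, ymax=11.756

Answer: 0 -0.626 18 11.756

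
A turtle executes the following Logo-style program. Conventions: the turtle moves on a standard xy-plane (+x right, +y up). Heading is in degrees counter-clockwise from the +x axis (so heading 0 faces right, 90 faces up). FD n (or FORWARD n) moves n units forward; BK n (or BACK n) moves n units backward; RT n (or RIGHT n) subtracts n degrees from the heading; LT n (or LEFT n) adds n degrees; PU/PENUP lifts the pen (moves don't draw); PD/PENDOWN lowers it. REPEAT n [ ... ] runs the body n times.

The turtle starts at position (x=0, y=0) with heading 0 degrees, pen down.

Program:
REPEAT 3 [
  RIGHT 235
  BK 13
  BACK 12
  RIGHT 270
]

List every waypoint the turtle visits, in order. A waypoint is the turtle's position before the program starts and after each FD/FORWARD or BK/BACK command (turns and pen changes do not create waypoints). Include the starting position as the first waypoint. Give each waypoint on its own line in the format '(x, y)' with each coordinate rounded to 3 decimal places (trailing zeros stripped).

Answer: (0, 0)
(7.456, -10.649)
(14.339, -20.479)
(2.123, -16.033)
(-9.153, -11.928)
(3.404, -8.564)
(14.995, -5.458)

Derivation:
Executing turtle program step by step:
Start: pos=(0,0), heading=0, pen down
REPEAT 3 [
  -- iteration 1/3 --
  RT 235: heading 0 -> 125
  BK 13: (0,0) -> (7.456,-10.649) [heading=125, draw]
  BK 12: (7.456,-10.649) -> (14.339,-20.479) [heading=125, draw]
  RT 270: heading 125 -> 215
  -- iteration 2/3 --
  RT 235: heading 215 -> 340
  BK 13: (14.339,-20.479) -> (2.123,-16.033) [heading=340, draw]
  BK 12: (2.123,-16.033) -> (-9.153,-11.928) [heading=340, draw]
  RT 270: heading 340 -> 70
  -- iteration 3/3 --
  RT 235: heading 70 -> 195
  BK 13: (-9.153,-11.928) -> (3.404,-8.564) [heading=195, draw]
  BK 12: (3.404,-8.564) -> (14.995,-5.458) [heading=195, draw]
  RT 270: heading 195 -> 285
]
Final: pos=(14.995,-5.458), heading=285, 6 segment(s) drawn
Waypoints (7 total):
(0, 0)
(7.456, -10.649)
(14.339, -20.479)
(2.123, -16.033)
(-9.153, -11.928)
(3.404, -8.564)
(14.995, -5.458)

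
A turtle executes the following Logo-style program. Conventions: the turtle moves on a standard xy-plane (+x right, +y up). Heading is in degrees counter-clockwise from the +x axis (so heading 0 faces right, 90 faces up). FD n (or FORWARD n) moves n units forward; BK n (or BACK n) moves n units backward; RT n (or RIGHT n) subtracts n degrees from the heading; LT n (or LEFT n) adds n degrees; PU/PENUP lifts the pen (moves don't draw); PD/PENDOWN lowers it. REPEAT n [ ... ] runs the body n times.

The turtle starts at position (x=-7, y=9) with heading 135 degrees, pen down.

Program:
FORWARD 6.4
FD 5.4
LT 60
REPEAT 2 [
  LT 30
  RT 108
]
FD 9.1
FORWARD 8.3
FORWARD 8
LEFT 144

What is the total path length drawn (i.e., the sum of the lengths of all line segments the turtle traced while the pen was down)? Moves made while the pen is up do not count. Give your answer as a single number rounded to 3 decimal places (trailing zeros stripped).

Answer: 37.2

Derivation:
Executing turtle program step by step:
Start: pos=(-7,9), heading=135, pen down
FD 6.4: (-7,9) -> (-11.525,13.525) [heading=135, draw]
FD 5.4: (-11.525,13.525) -> (-15.344,17.344) [heading=135, draw]
LT 60: heading 135 -> 195
REPEAT 2 [
  -- iteration 1/2 --
  LT 30: heading 195 -> 225
  RT 108: heading 225 -> 117
  -- iteration 2/2 --
  LT 30: heading 117 -> 147
  RT 108: heading 147 -> 39
]
FD 9.1: (-15.344,17.344) -> (-8.272,23.071) [heading=39, draw]
FD 8.3: (-8.272,23.071) -> (-1.822,28.294) [heading=39, draw]
FD 8: (-1.822,28.294) -> (4.396,33.329) [heading=39, draw]
LT 144: heading 39 -> 183
Final: pos=(4.396,33.329), heading=183, 5 segment(s) drawn

Segment lengths:
  seg 1: (-7,9) -> (-11.525,13.525), length = 6.4
  seg 2: (-11.525,13.525) -> (-15.344,17.344), length = 5.4
  seg 3: (-15.344,17.344) -> (-8.272,23.071), length = 9.1
  seg 4: (-8.272,23.071) -> (-1.822,28.294), length = 8.3
  seg 5: (-1.822,28.294) -> (4.396,33.329), length = 8
Total = 37.2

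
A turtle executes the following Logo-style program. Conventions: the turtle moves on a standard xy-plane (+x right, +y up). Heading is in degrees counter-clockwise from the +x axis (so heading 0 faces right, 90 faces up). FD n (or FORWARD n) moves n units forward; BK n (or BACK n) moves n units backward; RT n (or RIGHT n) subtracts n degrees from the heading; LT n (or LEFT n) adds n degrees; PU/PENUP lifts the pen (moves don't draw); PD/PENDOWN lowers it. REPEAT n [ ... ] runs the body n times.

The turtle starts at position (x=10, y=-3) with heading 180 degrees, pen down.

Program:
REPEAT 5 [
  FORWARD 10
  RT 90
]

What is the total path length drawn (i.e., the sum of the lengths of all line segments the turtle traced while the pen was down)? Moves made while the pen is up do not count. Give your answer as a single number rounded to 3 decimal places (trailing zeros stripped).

Answer: 50

Derivation:
Executing turtle program step by step:
Start: pos=(10,-3), heading=180, pen down
REPEAT 5 [
  -- iteration 1/5 --
  FD 10: (10,-3) -> (0,-3) [heading=180, draw]
  RT 90: heading 180 -> 90
  -- iteration 2/5 --
  FD 10: (0,-3) -> (0,7) [heading=90, draw]
  RT 90: heading 90 -> 0
  -- iteration 3/5 --
  FD 10: (0,7) -> (10,7) [heading=0, draw]
  RT 90: heading 0 -> 270
  -- iteration 4/5 --
  FD 10: (10,7) -> (10,-3) [heading=270, draw]
  RT 90: heading 270 -> 180
  -- iteration 5/5 --
  FD 10: (10,-3) -> (0,-3) [heading=180, draw]
  RT 90: heading 180 -> 90
]
Final: pos=(0,-3), heading=90, 5 segment(s) drawn

Segment lengths:
  seg 1: (10,-3) -> (0,-3), length = 10
  seg 2: (0,-3) -> (0,7), length = 10
  seg 3: (0,7) -> (10,7), length = 10
  seg 4: (10,7) -> (10,-3), length = 10
  seg 5: (10,-3) -> (0,-3), length = 10
Total = 50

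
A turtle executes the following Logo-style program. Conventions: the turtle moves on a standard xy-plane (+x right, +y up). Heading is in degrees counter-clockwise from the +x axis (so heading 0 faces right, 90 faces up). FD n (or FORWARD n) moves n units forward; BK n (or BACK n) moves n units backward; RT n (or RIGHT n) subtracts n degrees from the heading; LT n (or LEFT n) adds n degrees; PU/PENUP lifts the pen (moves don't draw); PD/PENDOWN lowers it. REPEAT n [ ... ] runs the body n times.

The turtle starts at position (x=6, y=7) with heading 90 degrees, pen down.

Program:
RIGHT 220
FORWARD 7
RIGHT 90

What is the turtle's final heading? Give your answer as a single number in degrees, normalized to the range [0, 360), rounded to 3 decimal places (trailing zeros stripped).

Executing turtle program step by step:
Start: pos=(6,7), heading=90, pen down
RT 220: heading 90 -> 230
FD 7: (6,7) -> (1.5,1.638) [heading=230, draw]
RT 90: heading 230 -> 140
Final: pos=(1.5,1.638), heading=140, 1 segment(s) drawn

Answer: 140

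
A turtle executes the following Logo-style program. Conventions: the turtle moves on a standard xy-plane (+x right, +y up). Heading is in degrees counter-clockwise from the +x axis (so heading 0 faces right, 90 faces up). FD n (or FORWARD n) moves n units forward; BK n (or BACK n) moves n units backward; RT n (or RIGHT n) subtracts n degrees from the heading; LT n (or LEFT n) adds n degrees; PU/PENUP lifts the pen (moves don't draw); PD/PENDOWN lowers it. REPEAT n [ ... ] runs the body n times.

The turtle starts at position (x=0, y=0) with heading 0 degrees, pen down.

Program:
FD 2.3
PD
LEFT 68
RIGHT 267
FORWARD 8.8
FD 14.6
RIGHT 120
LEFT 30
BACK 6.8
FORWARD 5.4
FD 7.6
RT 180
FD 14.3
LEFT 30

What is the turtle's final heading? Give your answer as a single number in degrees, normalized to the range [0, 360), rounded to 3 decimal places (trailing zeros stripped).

Answer: 281

Derivation:
Executing turtle program step by step:
Start: pos=(0,0), heading=0, pen down
FD 2.3: (0,0) -> (2.3,0) [heading=0, draw]
PD: pen down
LT 68: heading 0 -> 68
RT 267: heading 68 -> 161
FD 8.8: (2.3,0) -> (-6.021,2.865) [heading=161, draw]
FD 14.6: (-6.021,2.865) -> (-19.825,7.618) [heading=161, draw]
RT 120: heading 161 -> 41
LT 30: heading 41 -> 71
BK 6.8: (-19.825,7.618) -> (-22.039,1.189) [heading=71, draw]
FD 5.4: (-22.039,1.189) -> (-20.281,6.295) [heading=71, draw]
FD 7.6: (-20.281,6.295) -> (-17.807,13.481) [heading=71, draw]
RT 180: heading 71 -> 251
FD 14.3: (-17.807,13.481) -> (-22.462,-0.04) [heading=251, draw]
LT 30: heading 251 -> 281
Final: pos=(-22.462,-0.04), heading=281, 7 segment(s) drawn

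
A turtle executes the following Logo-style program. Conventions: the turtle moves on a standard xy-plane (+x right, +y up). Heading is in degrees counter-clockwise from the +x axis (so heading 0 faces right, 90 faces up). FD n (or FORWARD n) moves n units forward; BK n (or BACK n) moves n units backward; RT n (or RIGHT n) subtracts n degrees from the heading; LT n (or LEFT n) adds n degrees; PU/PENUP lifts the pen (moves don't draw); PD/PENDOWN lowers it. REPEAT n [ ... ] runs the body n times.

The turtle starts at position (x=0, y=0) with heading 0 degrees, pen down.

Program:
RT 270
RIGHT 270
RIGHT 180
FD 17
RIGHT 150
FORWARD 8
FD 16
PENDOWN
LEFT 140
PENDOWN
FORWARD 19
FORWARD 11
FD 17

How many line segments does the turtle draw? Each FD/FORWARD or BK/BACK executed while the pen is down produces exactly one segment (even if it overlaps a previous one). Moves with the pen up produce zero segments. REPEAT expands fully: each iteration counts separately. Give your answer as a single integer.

Answer: 6

Derivation:
Executing turtle program step by step:
Start: pos=(0,0), heading=0, pen down
RT 270: heading 0 -> 90
RT 270: heading 90 -> 180
RT 180: heading 180 -> 0
FD 17: (0,0) -> (17,0) [heading=0, draw]
RT 150: heading 0 -> 210
FD 8: (17,0) -> (10.072,-4) [heading=210, draw]
FD 16: (10.072,-4) -> (-3.785,-12) [heading=210, draw]
PD: pen down
LT 140: heading 210 -> 350
PD: pen down
FD 19: (-3.785,-12) -> (14.927,-15.299) [heading=350, draw]
FD 11: (14.927,-15.299) -> (25.76,-17.209) [heading=350, draw]
FD 17: (25.76,-17.209) -> (42.501,-20.161) [heading=350, draw]
Final: pos=(42.501,-20.161), heading=350, 6 segment(s) drawn
Segments drawn: 6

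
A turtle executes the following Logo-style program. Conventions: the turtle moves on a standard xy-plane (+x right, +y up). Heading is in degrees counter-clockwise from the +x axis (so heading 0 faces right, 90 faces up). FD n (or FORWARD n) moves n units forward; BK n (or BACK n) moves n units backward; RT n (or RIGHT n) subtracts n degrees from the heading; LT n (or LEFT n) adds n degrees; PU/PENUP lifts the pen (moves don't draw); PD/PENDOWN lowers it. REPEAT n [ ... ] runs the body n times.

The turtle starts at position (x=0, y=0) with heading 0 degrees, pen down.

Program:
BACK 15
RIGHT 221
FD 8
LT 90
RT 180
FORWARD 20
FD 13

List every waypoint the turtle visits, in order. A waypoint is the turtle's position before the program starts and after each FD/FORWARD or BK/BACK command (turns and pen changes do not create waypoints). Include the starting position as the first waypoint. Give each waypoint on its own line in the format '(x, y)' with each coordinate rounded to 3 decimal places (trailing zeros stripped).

Executing turtle program step by step:
Start: pos=(0,0), heading=0, pen down
BK 15: (0,0) -> (-15,0) [heading=0, draw]
RT 221: heading 0 -> 139
FD 8: (-15,0) -> (-21.038,5.248) [heading=139, draw]
LT 90: heading 139 -> 229
RT 180: heading 229 -> 49
FD 20: (-21.038,5.248) -> (-7.916,20.343) [heading=49, draw]
FD 13: (-7.916,20.343) -> (0.612,30.154) [heading=49, draw]
Final: pos=(0.612,30.154), heading=49, 4 segment(s) drawn
Waypoints (5 total):
(0, 0)
(-15, 0)
(-21.038, 5.248)
(-7.916, 20.343)
(0.612, 30.154)

Answer: (0, 0)
(-15, 0)
(-21.038, 5.248)
(-7.916, 20.343)
(0.612, 30.154)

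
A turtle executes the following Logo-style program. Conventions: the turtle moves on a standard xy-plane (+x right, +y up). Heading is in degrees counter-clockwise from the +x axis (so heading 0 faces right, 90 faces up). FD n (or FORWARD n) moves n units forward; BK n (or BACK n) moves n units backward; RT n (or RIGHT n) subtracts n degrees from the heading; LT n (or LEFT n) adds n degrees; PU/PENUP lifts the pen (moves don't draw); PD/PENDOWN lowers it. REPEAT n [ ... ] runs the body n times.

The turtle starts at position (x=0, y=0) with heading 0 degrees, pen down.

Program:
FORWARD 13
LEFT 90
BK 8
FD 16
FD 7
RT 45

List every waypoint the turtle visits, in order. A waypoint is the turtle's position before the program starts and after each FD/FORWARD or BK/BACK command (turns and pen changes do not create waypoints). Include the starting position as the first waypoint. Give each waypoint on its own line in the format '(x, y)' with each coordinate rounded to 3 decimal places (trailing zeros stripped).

Answer: (0, 0)
(13, 0)
(13, -8)
(13, 8)
(13, 15)

Derivation:
Executing turtle program step by step:
Start: pos=(0,0), heading=0, pen down
FD 13: (0,0) -> (13,0) [heading=0, draw]
LT 90: heading 0 -> 90
BK 8: (13,0) -> (13,-8) [heading=90, draw]
FD 16: (13,-8) -> (13,8) [heading=90, draw]
FD 7: (13,8) -> (13,15) [heading=90, draw]
RT 45: heading 90 -> 45
Final: pos=(13,15), heading=45, 4 segment(s) drawn
Waypoints (5 total):
(0, 0)
(13, 0)
(13, -8)
(13, 8)
(13, 15)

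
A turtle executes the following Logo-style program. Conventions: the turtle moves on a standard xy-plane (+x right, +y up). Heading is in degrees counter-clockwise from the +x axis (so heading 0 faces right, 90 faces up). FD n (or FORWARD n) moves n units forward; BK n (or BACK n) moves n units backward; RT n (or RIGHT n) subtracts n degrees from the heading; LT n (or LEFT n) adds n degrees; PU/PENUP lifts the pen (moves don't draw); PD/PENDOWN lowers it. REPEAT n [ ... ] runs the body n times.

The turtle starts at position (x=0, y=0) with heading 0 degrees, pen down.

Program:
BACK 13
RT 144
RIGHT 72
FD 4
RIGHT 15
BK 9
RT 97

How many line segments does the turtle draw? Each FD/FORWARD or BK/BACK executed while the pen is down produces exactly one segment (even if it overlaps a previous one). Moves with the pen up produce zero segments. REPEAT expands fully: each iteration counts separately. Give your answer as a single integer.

Executing turtle program step by step:
Start: pos=(0,0), heading=0, pen down
BK 13: (0,0) -> (-13,0) [heading=0, draw]
RT 144: heading 0 -> 216
RT 72: heading 216 -> 144
FD 4: (-13,0) -> (-16.236,2.351) [heading=144, draw]
RT 15: heading 144 -> 129
BK 9: (-16.236,2.351) -> (-10.572,-4.643) [heading=129, draw]
RT 97: heading 129 -> 32
Final: pos=(-10.572,-4.643), heading=32, 3 segment(s) drawn
Segments drawn: 3

Answer: 3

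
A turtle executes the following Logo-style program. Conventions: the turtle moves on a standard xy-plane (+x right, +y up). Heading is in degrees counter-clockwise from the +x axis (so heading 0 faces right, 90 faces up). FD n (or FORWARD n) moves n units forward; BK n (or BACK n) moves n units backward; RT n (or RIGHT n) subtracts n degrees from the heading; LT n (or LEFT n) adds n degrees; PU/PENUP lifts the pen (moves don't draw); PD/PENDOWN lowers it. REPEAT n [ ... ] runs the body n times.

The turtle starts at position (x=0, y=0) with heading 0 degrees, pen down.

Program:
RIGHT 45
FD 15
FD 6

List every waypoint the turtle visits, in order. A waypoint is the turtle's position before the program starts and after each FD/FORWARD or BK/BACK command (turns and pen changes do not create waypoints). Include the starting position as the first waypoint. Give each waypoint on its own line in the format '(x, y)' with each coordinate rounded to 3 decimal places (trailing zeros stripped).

Answer: (0, 0)
(10.607, -10.607)
(14.849, -14.849)

Derivation:
Executing turtle program step by step:
Start: pos=(0,0), heading=0, pen down
RT 45: heading 0 -> 315
FD 15: (0,0) -> (10.607,-10.607) [heading=315, draw]
FD 6: (10.607,-10.607) -> (14.849,-14.849) [heading=315, draw]
Final: pos=(14.849,-14.849), heading=315, 2 segment(s) drawn
Waypoints (3 total):
(0, 0)
(10.607, -10.607)
(14.849, -14.849)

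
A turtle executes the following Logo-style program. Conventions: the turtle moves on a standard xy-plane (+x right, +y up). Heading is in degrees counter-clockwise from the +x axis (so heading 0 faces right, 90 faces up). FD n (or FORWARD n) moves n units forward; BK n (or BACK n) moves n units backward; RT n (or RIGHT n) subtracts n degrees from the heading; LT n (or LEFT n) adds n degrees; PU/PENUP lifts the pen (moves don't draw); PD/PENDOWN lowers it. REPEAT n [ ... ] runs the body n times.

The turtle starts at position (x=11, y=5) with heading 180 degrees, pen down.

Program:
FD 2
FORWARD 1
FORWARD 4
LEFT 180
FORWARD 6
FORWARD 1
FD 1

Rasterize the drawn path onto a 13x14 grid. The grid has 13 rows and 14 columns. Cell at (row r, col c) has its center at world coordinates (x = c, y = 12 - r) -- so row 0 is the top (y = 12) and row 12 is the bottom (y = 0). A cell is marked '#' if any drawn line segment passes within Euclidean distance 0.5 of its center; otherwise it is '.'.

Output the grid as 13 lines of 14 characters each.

Segment 0: (11,5) -> (9,5)
Segment 1: (9,5) -> (8,5)
Segment 2: (8,5) -> (4,5)
Segment 3: (4,5) -> (10,5)
Segment 4: (10,5) -> (11,5)
Segment 5: (11,5) -> (12,5)

Answer: ..............
..............
..............
..............
..............
..............
..............
....#########.
..............
..............
..............
..............
..............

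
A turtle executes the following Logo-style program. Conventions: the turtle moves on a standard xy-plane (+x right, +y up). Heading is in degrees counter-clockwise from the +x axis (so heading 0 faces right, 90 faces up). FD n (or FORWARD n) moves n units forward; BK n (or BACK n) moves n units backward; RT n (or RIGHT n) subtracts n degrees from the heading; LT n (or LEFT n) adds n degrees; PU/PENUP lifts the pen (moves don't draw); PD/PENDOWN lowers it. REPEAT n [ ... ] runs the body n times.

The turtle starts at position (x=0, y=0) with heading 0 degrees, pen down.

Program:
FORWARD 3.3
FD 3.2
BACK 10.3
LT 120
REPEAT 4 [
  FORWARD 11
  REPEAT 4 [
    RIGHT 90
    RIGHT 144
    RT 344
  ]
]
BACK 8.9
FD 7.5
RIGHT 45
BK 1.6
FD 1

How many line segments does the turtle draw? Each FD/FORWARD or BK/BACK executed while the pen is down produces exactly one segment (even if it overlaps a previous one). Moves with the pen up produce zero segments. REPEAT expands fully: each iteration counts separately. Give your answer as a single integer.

Executing turtle program step by step:
Start: pos=(0,0), heading=0, pen down
FD 3.3: (0,0) -> (3.3,0) [heading=0, draw]
FD 3.2: (3.3,0) -> (6.5,0) [heading=0, draw]
BK 10.3: (6.5,0) -> (-3.8,0) [heading=0, draw]
LT 120: heading 0 -> 120
REPEAT 4 [
  -- iteration 1/4 --
  FD 11: (-3.8,0) -> (-9.3,9.526) [heading=120, draw]
  REPEAT 4 [
    -- iteration 1/4 --
    RT 90: heading 120 -> 30
    RT 144: heading 30 -> 246
    RT 344: heading 246 -> 262
    -- iteration 2/4 --
    RT 90: heading 262 -> 172
    RT 144: heading 172 -> 28
    RT 344: heading 28 -> 44
    -- iteration 3/4 --
    RT 90: heading 44 -> 314
    RT 144: heading 314 -> 170
    RT 344: heading 170 -> 186
    -- iteration 4/4 --
    RT 90: heading 186 -> 96
    RT 144: heading 96 -> 312
    RT 344: heading 312 -> 328
  ]
  -- iteration 2/4 --
  FD 11: (-9.3,9.526) -> (0.029,3.697) [heading=328, draw]
  REPEAT 4 [
    -- iteration 1/4 --
    RT 90: heading 328 -> 238
    RT 144: heading 238 -> 94
    RT 344: heading 94 -> 110
    -- iteration 2/4 --
    RT 90: heading 110 -> 20
    RT 144: heading 20 -> 236
    RT 344: heading 236 -> 252
    -- iteration 3/4 --
    RT 90: heading 252 -> 162
    RT 144: heading 162 -> 18
    RT 344: heading 18 -> 34
    -- iteration 4/4 --
    RT 90: heading 34 -> 304
    RT 144: heading 304 -> 160
    RT 344: heading 160 -> 176
  ]
  -- iteration 3/4 --
  FD 11: (0.029,3.697) -> (-10.945,4.464) [heading=176, draw]
  REPEAT 4 [
    -- iteration 1/4 --
    RT 90: heading 176 -> 86
    RT 144: heading 86 -> 302
    RT 344: heading 302 -> 318
    -- iteration 2/4 --
    RT 90: heading 318 -> 228
    RT 144: heading 228 -> 84
    RT 344: heading 84 -> 100
    -- iteration 3/4 --
    RT 90: heading 100 -> 10
    RT 144: heading 10 -> 226
    RT 344: heading 226 -> 242
    -- iteration 4/4 --
    RT 90: heading 242 -> 152
    RT 144: heading 152 -> 8
    RT 344: heading 8 -> 24
  ]
  -- iteration 4/4 --
  FD 11: (-10.945,4.464) -> (-0.896,8.939) [heading=24, draw]
  REPEAT 4 [
    -- iteration 1/4 --
    RT 90: heading 24 -> 294
    RT 144: heading 294 -> 150
    RT 344: heading 150 -> 166
    -- iteration 2/4 --
    RT 90: heading 166 -> 76
    RT 144: heading 76 -> 292
    RT 344: heading 292 -> 308
    -- iteration 3/4 --
    RT 90: heading 308 -> 218
    RT 144: heading 218 -> 74
    RT 344: heading 74 -> 90
    -- iteration 4/4 --
    RT 90: heading 90 -> 0
    RT 144: heading 0 -> 216
    RT 344: heading 216 -> 232
  ]
]
BK 8.9: (-0.896,8.939) -> (4.584,15.952) [heading=232, draw]
FD 7.5: (4.584,15.952) -> (-0.034,10.042) [heading=232, draw]
RT 45: heading 232 -> 187
BK 1.6: (-0.034,10.042) -> (1.554,10.237) [heading=187, draw]
FD 1: (1.554,10.237) -> (0.562,10.115) [heading=187, draw]
Final: pos=(0.562,10.115), heading=187, 11 segment(s) drawn
Segments drawn: 11

Answer: 11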